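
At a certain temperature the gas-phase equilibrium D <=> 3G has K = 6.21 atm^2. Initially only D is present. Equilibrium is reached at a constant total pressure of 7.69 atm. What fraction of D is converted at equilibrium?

Let X = conversion of D (basis 1 mol D); extent of reaction ξ = X.
Mole table: n_D = 1 − X; n_G = 3X.
n_T = Σnᵢ = 1 + 2X.
y_i = n_i/n_T, p_i = y_i·P. K = p_G^3 / (p_D).
Setting this equal to 6.21 atm^2 and taking the physical root (0 < X < 1) gives X = 0.181.

X = 0.181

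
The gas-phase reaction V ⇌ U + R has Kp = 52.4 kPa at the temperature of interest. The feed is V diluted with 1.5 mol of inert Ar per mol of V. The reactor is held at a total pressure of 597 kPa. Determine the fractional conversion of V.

Basis: 1 mol V initially; let X = conversion of V. Extent ξ = X.
Species balance: n_V = 1 − X; n_U = X; n_R = X; n_I = 1.5 (inert).
Total moles n_T = 2.5 + X.
Mole fractions y_i = n_i/n_T; Kp = p_U p_R / (p_V) with p_i = y_i·P.
Setting this equal to 52.4 kPa and taking the physical root (0 < X < 1) gives X = 0.393.

X = 0.393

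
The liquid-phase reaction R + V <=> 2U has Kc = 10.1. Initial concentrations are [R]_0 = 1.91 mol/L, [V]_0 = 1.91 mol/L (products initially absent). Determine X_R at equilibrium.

Let X = conversion of R; extent ξ = 1.91·X mol/L.
Concentrations: [R] = 1.91 − 1.91X; [V] = 1.91 − 1.91X; [U] = 3.82X.
Kc = [U]^2 / ([R] [V]).
This equals 10.1 at X = 0.614 (the root in 0 < X < 1).

X = 0.614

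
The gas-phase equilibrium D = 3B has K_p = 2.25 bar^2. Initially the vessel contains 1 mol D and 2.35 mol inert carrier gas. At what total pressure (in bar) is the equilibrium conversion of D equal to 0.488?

Let X = conversion of D (basis 1 mol D); extent of reaction ξ = X.
Species balance: n_D = 1 − X; n_B = 3X; n_I = 2.35 (inert).
Total moles n_T = 3.35 + 2X.
K_p = p_B^3 / (p_D) with p_i = (n_i/n_T)·P.
At X = 0.488: the mole-fraction product g(X) = Π y_i^ν_i = 0.3275. Since K_p = g(X)·P^{2}, P = (K_p/g)^(1/2) = (2.25/0.3275)^(1/2) = 2.62 bar.

P = 2.62 bar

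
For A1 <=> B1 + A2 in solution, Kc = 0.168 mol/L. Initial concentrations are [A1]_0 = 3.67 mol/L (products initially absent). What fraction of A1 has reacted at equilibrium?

X = 0.192

Let X = conversion of A1; extent ξ = 3.67·X mol/L.
Concentrations: [A1] = 3.67 − 3.67X; [B1] = 3.67X; [A2] = 3.67X.
Kc = [B1] [A2] / ([A1]).
Solving Kc = 0.168 for X ∈ (0,1): X = 0.192.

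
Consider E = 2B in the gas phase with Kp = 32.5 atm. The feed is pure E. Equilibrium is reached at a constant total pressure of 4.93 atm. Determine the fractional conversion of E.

X = 0.789

Basis: 1 mol E initially; let X = conversion of E. Extent ξ = X.
Mole table: n_E = 1 − X; n_B = 2X.
Total moles n_T = 1 + X.
Mole fractions y_i = n_i/n_T; Kp = p_B^2 / (p_E) with p_i = y_i·P.
Setting this equal to 32.5 atm and taking the physical root (0 < X < 1) gives X = 0.789.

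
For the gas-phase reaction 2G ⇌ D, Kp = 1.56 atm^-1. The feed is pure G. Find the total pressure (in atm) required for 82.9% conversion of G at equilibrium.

P = 5.32 atm

Basis: 1 mol G initially; let X = conversion of G. Extent ξ = 0.5X.
Mole table: n_G = 1 − X; n_D = 0.5X.
Summing: n_T = 1 − 0.5X.
Kp = p_D / (p_G^2) with p_i = (n_i/n_T)·P.
At X = 0.829: the mole-fraction product g(X) = Π y_i^ν_i = 8.3. Since Kp = g(X)·P^{-1}, P = (g/Kp)^(1/1) = (8.3/1.56)^(1/1) = 5.32 atm.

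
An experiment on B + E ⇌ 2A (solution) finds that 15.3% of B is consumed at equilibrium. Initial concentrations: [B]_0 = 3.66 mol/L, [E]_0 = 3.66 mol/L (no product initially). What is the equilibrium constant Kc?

Kc = 0.131

Let X = conversion of B.
Concentrations: [B] = 3.66 − 3.66X; [E] = 3.66 − 3.66X; [A] = 7.32X.
At X = 0.153: [B] = 3.1, [E] = 3.1, [A] = 1.12.
Kc = [A]^2 / ([B] [E]) = 0.131.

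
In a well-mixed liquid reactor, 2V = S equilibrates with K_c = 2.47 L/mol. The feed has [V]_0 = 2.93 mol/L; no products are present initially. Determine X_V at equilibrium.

X = 0.769

Let X = conversion of V; extent ξ = 2.93X/2 mol/L.
Concentrations: [V] = 2.93 − 2.93X; [S] = 1.47X.
K_c = [S] / ([V]^2).
Solving K_c = 2.47 for X ∈ (0,1): X = 0.769.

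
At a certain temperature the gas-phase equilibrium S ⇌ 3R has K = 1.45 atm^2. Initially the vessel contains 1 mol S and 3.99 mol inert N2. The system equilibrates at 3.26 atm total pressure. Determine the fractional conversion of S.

Take 1 mol S as basis and let X be its fractional conversion, so ξ = X.
Species balance: n_S = 1 − X; n_R = 3X; n_I = 3.99 (inert).
Summing: n_T = 4.99 + 2X.
With p_i = (n_i/n_T)P, K = p_R^3 / (p_S).
This yields a degree-3 equation in X; solving on (0,1), X = 0.457.

X = 0.457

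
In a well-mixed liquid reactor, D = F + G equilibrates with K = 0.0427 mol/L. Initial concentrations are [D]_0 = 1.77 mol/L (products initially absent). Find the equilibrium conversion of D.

Let X = conversion of D; extent ξ = 1.77·X mol/L.
Concentrations: [D] = 1.77 − 1.77X; [F] = 1.77X; [G] = 1.77X.
K = [F] [G] / ([D]).
Setting equal to 0.0427 and solving for X on (0,1) gives X = 0.144.

X = 0.144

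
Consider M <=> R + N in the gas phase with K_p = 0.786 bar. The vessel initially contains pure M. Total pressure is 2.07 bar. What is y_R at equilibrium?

y_R = 0.344

Take 1 mol M as basis and let X be its fractional conversion, so ξ = X.
At extent ξ: n_M = 1 − X; n_R = X; n_N = X.
n_T = Σnᵢ = 1 + X.
With p_i = (n_i/n_T)P, K_p = p_R p_N / (p_M).
Setting this equal to 0.786 bar and taking the physical root (0 < X < 1) gives X = 0.525.
Then n_R = 0.525, n_T = 1.52, so y_R = 0.344.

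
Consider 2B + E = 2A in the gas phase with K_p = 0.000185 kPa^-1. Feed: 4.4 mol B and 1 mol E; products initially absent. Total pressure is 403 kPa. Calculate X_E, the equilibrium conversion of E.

Let X = conversion of E (basis 1 mol E); extent of reaction ξ = X.
At extent ξ: n_B = 4.4 − 2X; n_E = 1 − X; n_A = 2X.
Summing: n_T = 5.4 − X.
With p_i = (n_i/n_T)P, K_p = p_A^2 / (p_B^2 p_E).
Setting this equal to 0.000185 kPa^-1 and taking the physical root (0 < X < 1) gives X = 0.212.

X = 0.212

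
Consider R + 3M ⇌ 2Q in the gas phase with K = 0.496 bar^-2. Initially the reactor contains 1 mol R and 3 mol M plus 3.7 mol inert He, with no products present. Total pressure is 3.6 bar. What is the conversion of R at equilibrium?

Basis: 1 mol R initially; let X = conversion of R. Extent ξ = X.
Moles: n_R = 1 − X; n_M = 3 − 3X; n_Q = 2X; n_I = 3.7 (inert).
n_T = Σnᵢ = 7.7 − 2X.
With p_i = (n_i/n_T)P, K = p_Q^2 / (p_R p_M^3).
This yields a degree-4 equation in X; solving on (0,1), X = 0.373.

X = 0.373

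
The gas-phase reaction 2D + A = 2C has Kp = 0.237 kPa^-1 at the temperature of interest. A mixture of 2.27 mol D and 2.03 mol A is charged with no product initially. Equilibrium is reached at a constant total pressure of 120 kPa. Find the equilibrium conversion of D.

Basis: 2.27 mol D initially; let X = conversion of D. Extent ξ = 1.14X.
Mole table: n_D = 2.27 − 2.27X; n_A = 2.03 − 1.14X; n_C = 2.27X.
n_T = Σnᵢ = 4.3 − 1.14X.
y_i = n_i/n_T, p_i = y_i·P. Kp = p_C^2 / (p_D^2 p_A).
Substituting and setting equal to 0.237 kPa^-1 gives a polynomial in X; the root in (0,1) is X = 0.757.

X = 0.757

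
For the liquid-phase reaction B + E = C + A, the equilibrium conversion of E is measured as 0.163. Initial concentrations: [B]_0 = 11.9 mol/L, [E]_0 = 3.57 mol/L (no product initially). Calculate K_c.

Let X = conversion of E.
Concentrations: [B] = 11.9 − 3.57X; [E] = 3.57 − 3.57X; [C] = 3.57X; [A] = 3.57X.
At X = 0.163: [B] = 11.3, [E] = 2.99, [C] = 0.582, [A] = 0.582.
K_c = [C] [A] / ([B] [E]) = 0.01.

K_c = 0.01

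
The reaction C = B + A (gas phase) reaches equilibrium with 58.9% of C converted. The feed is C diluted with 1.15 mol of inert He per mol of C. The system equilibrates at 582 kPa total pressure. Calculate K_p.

K_p = 179 kPa

Basis: 1 mol C initially; let X = conversion of C. Extent ξ = X.
At extent ξ: n_C = 1 − X; n_B = X; n_A = X; n_I = 1.15 (inert).
n_T = Σnᵢ = 2.15 + X.
At X = 0.589: n_C = 0.411, n_B = 0.589, n_A = 0.589, n_T = 2.74.
p_i = (n_i/n_T)·P. K_p = p_B p_A / (p_C) = 179 kPa.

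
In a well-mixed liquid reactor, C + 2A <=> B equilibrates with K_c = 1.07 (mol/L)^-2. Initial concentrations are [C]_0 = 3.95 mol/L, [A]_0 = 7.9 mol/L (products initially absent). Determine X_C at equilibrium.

Let X = conversion of C; extent ξ = 3.95·X mol/L.
Concentrations: [C] = 3.95 − 3.95X; [A] = 7.9 − 7.9X; [B] = 3.95X.
K_c = [B] / ([C] [A]^2).
This equals 1.07 at X = 0.774 (the root in 0 < X < 1).

X = 0.774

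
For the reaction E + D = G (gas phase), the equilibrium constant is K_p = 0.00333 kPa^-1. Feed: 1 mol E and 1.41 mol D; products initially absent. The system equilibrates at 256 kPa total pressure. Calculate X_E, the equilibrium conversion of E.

X = 0.309

Basis: 1 mol E initially; let X = conversion of E. Extent ξ = X.
Species balance: n_E = 1 − X; n_D = 1.41 − X; n_G = X.
Summing: n_T = 2.41 − X.
Mole fractions y_i = n_i/n_T; K_p = p_G / (p_E p_D) with p_i = y_i·P.
Substituting and setting equal to 0.00333 kPa^-1 gives a polynomial in X; the root in (0,1) is X = 0.309.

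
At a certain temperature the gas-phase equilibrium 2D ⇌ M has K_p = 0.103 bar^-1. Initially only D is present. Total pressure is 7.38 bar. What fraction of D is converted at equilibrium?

X = 0.503

Let X = conversion of D (basis 1 mol D); extent of reaction ξ = 0.5X.
Moles: n_D = 1 − X; n_M = 0.5X.
Total moles n_T = 1 − 0.5X.
Mole fractions y_i = n_i/n_T; K_p = p_M / (p_D^2) with p_i = y_i·P.
Substituting and setting equal to 0.103 bar^-1 gives a polynomial in X; the root in (0,1) is X = 0.503.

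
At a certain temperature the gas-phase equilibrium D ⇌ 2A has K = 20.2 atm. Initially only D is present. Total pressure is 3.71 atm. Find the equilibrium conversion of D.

X = 0.759

Basis: 1 mol D initially; let X = conversion of D. Extent ξ = X.
Moles: n_D = 1 − X; n_A = 2X.
n_T = Σnᵢ = 1 + X.
y_i = n_i/n_T, p_i = y_i·P. K = p_A^2 / (p_D).
Equating to 20.2 atm and solving on 0 < X < 1: X = 0.759.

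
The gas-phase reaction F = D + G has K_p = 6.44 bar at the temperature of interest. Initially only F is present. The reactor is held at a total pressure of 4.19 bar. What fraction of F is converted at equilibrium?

X = 0.778

Let X = conversion of F (basis 1 mol F); extent of reaction ξ = X.
Moles: n_F = 1 − X; n_D = X; n_G = X.
Total moles n_T = 1 + X.
With p_i = (n_i/n_T)P, K_p = p_D p_G / (p_F).
Substituting and setting equal to 6.44 bar gives a polynomial in X; the root in (0,1) is X = 0.778.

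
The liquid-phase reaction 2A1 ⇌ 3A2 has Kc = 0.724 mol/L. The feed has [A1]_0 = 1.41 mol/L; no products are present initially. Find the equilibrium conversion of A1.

X = 0.386

Let X = conversion of A1; extent ξ = 1.41X/2 mol/L.
Concentrations: [A1] = 1.41 − 1.41X; [A2] = 2.11X.
Kc = [A2]^3 / ([A1]^2).
Setting equal to 0.724 and solving for X on (0,1) gives X = 0.386.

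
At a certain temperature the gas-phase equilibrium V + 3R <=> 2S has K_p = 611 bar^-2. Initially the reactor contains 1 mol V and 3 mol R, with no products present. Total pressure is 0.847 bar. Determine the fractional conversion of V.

Take 1 mol V as basis and let X be its fractional conversion, so ξ = X.
Species balance: n_V = 1 − X; n_R = 3 − 3X; n_S = 2X.
n_T = Σnᵢ = 4 − 2X.
With p_i = (n_i/n_T)P, K_p = p_S^2 / (p_V p_R^3).
Substituting and setting equal to 611 bar^-2 gives a polynomial in X; the root in (0,1) is X = 0.812.

X = 0.812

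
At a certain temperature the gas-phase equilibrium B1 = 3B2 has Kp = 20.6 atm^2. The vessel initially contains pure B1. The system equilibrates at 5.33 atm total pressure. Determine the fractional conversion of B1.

X = 0.372

Basis: 1 mol B1 initially; let X = conversion of B1. Extent ξ = X.
At extent ξ: n_B1 = 1 − X; n_B2 = 3X.
n_T = Σnᵢ = 1 + 2X.
Mole fractions y_i = n_i/n_T; Kp = p_B2^3 / (p_B1) with p_i = y_i·P.
Substituting and setting equal to 20.6 atm^2 gives a polynomial in X; the root in (0,1) is X = 0.372.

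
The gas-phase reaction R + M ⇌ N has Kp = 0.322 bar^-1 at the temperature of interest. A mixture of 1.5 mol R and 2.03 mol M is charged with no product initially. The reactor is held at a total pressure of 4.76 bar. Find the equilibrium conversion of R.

Take 1.5 mol R as basis and let X be its fractional conversion, so ξ = 1.5X.
At extent ξ: n_R = 1.5 − 1.5X; n_M = 2.03 − 1.5X; n_N = 1.5X.
n_T = Σnᵢ = 3.53 − 1.5X.
y_i = n_i/n_T, p_i = y_i·P. Kp = p_N / (p_R p_M).
This yields a degree-2 equation in X; solving on (0,1), X = 0.425.

X = 0.425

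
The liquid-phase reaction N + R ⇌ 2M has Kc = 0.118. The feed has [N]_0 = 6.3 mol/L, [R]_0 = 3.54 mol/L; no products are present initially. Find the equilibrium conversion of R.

Let X = conversion of R; extent ξ = 3.54·X mol/L.
Concentrations: [N] = 6.3 − 3.54X; [R] = 3.54 − 3.54X; [M] = 7.08X.
Kc = [M]^2 / ([N] [R]).
This equals 0.118 at X = 0.194 (the root in 0 < X < 1).

X = 0.194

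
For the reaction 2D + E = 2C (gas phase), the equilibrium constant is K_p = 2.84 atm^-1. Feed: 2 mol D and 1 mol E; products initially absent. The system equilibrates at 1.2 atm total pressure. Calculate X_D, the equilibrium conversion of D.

X = 0.460

Take 2 mol D as basis and let X be its fractional conversion, so ξ = X.
Mole table: n_D = 2 − 2X; n_E = 1 − X; n_C = 2X.
Summing: n_T = 3 − X.
y_i = n_i/n_T, p_i = y_i·P. K_p = p_C^2 / (p_D^2 p_E).
Substituting and setting equal to 2.84 atm^-1 gives a polynomial in X; the root in (0,1) is X = 0.460.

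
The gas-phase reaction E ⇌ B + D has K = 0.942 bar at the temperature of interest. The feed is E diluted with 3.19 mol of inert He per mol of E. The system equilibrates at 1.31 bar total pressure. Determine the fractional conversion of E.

X = 0.815

Basis: 1 mol E initially; let X = conversion of E. Extent ξ = X.
At extent ξ: n_E = 1 − X; n_B = X; n_D = X; n_I = 3.19 (inert).
Total moles n_T = 4.19 + X.
y_i = n_i/n_T, p_i = y_i·P. K = p_B p_D / (p_E).
Substituting and setting equal to 0.942 bar gives a polynomial in X; the root in (0,1) is X = 0.815.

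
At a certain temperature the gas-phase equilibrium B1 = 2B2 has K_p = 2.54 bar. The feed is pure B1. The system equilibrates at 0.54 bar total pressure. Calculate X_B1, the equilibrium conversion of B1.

X = 0.735

Let X = conversion of B1 (basis 1 mol B1); extent of reaction ξ = X.
At extent ξ: n_B1 = 1 − X; n_B2 = 2X.
Total moles n_T = 1 + X.
y_i = n_i/n_T, p_i = y_i·P. K_p = p_B2^2 / (p_B1).
Setting this equal to 2.54 bar and taking the physical root (0 < X < 1) gives X = 0.735.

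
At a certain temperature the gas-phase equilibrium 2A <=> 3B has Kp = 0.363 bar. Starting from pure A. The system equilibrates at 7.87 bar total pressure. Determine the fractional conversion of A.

X = 0.211

Basis: 1 mol A initially; let X = conversion of A. Extent ξ = 0.5X.
Moles: n_A = 1 − X; n_B = 1.5X.
Summing: n_T = 1 + 0.5X.
With p_i = (n_i/n_T)P, Kp = p_B^3 / (p_A^2).
Setting this equal to 0.363 bar and taking the physical root (0 < X < 1) gives X = 0.211.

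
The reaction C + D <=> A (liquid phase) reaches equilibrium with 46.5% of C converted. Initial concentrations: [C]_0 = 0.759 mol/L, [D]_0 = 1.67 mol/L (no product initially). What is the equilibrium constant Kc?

Let X = conversion of C.
Concentrations: [C] = 0.759 − 0.759X; [D] = 1.67 − 0.759X; [A] = 0.759X.
At X = 0.465: [C] = 0.406, [D] = 1.32, [A] = 0.353.
Kc = [A] / ([C] [D]) = 0.66 L/mol.

Kc = 0.66 L/mol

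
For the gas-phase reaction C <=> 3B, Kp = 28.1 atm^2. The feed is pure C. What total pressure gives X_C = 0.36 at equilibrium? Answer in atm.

Basis: 1 mol C initially; let X = conversion of C. Extent ξ = X.
At extent ξ: n_C = 1 − X; n_B = 3X.
Total moles n_T = 1 + 2X.
Kp = p_B^3 / (p_C) with p_i = (n_i/n_T)·P.
At X = 0.36: the mole-fraction product g(X) = Π y_i^ν_i = 0.6653. Since Kp = g(X)·P^{2}, P = (Kp/g)^(1/2) = (28.1/0.6653)^(1/2) = 6.5 atm.

P = 6.5 atm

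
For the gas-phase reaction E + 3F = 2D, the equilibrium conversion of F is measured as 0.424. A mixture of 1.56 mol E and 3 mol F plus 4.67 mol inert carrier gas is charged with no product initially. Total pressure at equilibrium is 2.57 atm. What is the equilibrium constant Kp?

Let X = conversion of F (basis 3 mol F); extent of reaction ξ = X.
Mole table: n_E = 1.56 − X; n_F = 3 − 3X; n_D = 2X; n_I = 4.67 (inert).
Total moles n_T = 9.23 − 2X.
At X = 0.424: n_E = 1.14, n_F = 1.73, n_D = 0.848, n_T = 8.38.
p_i = (n_i/n_T)·P. Kp = p_D^2 / (p_E p_F^3) = 1.31 atm^-2.

Kp = 1.31 atm^-2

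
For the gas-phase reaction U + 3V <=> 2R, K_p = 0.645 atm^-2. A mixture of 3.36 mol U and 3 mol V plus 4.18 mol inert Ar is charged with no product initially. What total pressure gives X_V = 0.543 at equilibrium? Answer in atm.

Let X = conversion of V (basis 3 mol V); extent of reaction ξ = X.
Species balance: n_U = 3.36 − X; n_V = 3 − 3X; n_R = 2X; n_I = 4.18 (inert).
n_T = Σnᵢ = 10.5 − 2X.
K_p = p_R^2 / (p_U p_V^3) with p_i = (n_i/n_T)·P.
At X = 0.543: the mole-fraction product g(X) = Π y_i^ν_i = 14.52. Since K_p = g(X)·P^{-2}, P = (g/K_p)^(1/2) = (14.52/0.645)^(1/2) = 4.74 atm.

P = 4.74 atm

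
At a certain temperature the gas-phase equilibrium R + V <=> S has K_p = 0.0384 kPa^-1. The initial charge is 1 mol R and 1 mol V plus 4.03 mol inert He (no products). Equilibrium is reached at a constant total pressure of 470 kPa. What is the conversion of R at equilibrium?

Take 1 mol R as basis and let X be its fractional conversion, so ξ = X.
At extent ξ: n_R = 1 − X; n_V = 1 − X; n_S = X; n_I = 4.03 (inert).
Summing: n_T = 6.03 − X.
y_i = n_i/n_T, p_i = y_i·P. K_p = p_S / (p_R p_V).
This yields a degree-2 equation in X; solving on (0,1), X = 0.581.

X = 0.581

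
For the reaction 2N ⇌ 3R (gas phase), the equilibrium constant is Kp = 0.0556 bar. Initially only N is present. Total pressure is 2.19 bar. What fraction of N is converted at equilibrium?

X = 0.177

Basis: 1 mol N initially; let X = conversion of N. Extent ξ = 0.5X.
Species balance: n_N = 1 − X; n_R = 1.5X.
Total moles n_T = 1 + 0.5X.
y_i = n_i/n_T, p_i = y_i·P. Kp = p_R^3 / (p_N^2).
Setting this equal to 0.0556 bar and taking the physical root (0 < X < 1) gives X = 0.177.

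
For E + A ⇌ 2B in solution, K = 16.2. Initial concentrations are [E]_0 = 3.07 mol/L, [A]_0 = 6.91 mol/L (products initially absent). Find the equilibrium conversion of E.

Let X = conversion of E; extent ξ = 3.07·X mol/L.
Concentrations: [E] = 3.07 − 3.07X; [A] = 6.91 − 3.07X; [B] = 6.14X.
K = [B]^2 / ([E] [A]).
This equals 16.2 at X = 0.866 (the root in 0 < X < 1).

X = 0.866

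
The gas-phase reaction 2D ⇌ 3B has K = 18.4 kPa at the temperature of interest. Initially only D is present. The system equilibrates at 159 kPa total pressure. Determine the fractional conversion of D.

X = 0.274

Let X = conversion of D (basis 1 mol D); extent of reaction ξ = 0.5X.
Mole table: n_D = 1 − X; n_B = 1.5X.
Total moles n_T = 1 + 0.5X.
y_i = n_i/n_T, p_i = y_i·P. K = p_B^3 / (p_D^2).
Equating to 18.4 kPa and solving on 0 < X < 1: X = 0.274.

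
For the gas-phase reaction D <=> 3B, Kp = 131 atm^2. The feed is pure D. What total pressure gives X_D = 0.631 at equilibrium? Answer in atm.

P = 6.04 atm

Basis: 1 mol D initially; let X = conversion of D. Extent ξ = X.
Species balance: n_D = 1 − X; n_B = 3X.
n_T = Σnᵢ = 1 + 2X.
Kp = p_B^3 / (p_D) with p_i = (n_i/n_T)·P.
At X = 0.631: the mole-fraction product g(X) = Π y_i^ν_i = 3.593. Since Kp = g(X)·P^{2}, P = (Kp/g)^(1/2) = (131/3.593)^(1/2) = 6.04 atm.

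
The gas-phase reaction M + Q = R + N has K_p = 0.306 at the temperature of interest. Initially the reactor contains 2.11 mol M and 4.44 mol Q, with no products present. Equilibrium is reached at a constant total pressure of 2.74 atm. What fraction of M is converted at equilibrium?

Let X = conversion of M (basis 2.11 mol M); extent of reaction ξ = 2.11X.
Species balance: n_M = 2.11 − 2.11X; n_Q = 4.44 − 2.11X; n_R = 2.11X; n_N = 2.11X.
Since Δν = 0, n_T = 6.55 throughout.
y_i = n_i/n_T, p_i = y_i·P. K_p = p_R p_N / (p_M p_Q).
Setting this equal to 0.306 and taking the physical root (0 < X < 1) gives X = 0.497.

X = 0.497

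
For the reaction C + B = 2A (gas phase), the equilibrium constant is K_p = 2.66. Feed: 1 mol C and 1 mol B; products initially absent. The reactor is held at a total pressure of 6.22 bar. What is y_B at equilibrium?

y_B = 0.275

Take 1 mol C as basis and let X be its fractional conversion, so ξ = X.
At extent ξ: n_C = 1 − X; n_B = 1 − X; n_A = 2X.
n_T stays at 2 (no change in mole number).
Mole fractions y_i = n_i/n_T; K_p = p_A^2 / (p_C p_B) with p_i = y_i·P.
This yields a degree-2 equation in X; solving on (0,1), X = 0.449.
Then n_B = 0.551, n_T = 2, so y_B = 0.275.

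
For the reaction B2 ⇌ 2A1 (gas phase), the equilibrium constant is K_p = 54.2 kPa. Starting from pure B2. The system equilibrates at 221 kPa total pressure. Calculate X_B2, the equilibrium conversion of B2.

Take 1 mol B2 as basis and let X be its fractional conversion, so ξ = X.
Moles: n_B2 = 1 − X; n_A1 = 2X.
Total moles n_T = 1 + X.
y_i = n_i/n_T, p_i = y_i·P. K_p = p_A1^2 / (p_B2).
This yields a degree-2 equation in X; solving on (0,1), X = 0.240.

X = 0.240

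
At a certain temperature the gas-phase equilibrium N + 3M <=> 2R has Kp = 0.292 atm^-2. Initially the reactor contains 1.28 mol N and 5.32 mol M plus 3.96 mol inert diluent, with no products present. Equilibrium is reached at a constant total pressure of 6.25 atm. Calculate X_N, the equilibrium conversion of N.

X = 0.580

Let X = conversion of N (basis 1.28 mol N); extent of reaction ξ = 1.28X.
Moles: n_N = 1.28 − 1.28X; n_M = 5.32 − 3.84X; n_R = 2.56X; n_I = 3.96 (inert).
Summing: n_T = 10.6 − 2.56X.
Mole fractions y_i = n_i/n_T; Kp = p_R^2 / (p_N p_M^3) with p_i = y_i·P.
Setting this equal to 0.292 atm^-2 and taking the physical root (0 < X < 1) gives X = 0.580.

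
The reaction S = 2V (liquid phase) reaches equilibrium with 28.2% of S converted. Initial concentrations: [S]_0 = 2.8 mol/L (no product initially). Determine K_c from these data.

Let X = conversion of S.
Concentrations: [S] = 2.8 − 2.8X; [V] = 5.6X.
At X = 0.282: [S] = 2.01, [V] = 1.58.
K_c = [V]^2 / ([S]) = 1.24 mol/L.

K_c = 1.24 mol/L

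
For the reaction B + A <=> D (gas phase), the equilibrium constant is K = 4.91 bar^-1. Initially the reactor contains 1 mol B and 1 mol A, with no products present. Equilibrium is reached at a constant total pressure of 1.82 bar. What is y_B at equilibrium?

Basis: 1 mol B initially; let X = conversion of B. Extent ξ = X.
Mole table: n_B = 1 − X; n_A = 1 − X; n_D = X.
Total moles n_T = 2 − X.
With p_i = (n_i/n_T)P, K = p_D / (p_B p_A).
Setting this equal to 4.91 bar^-1 and taking the physical root (0 < X < 1) gives X = 0.683.
Then n_B = 0.317, n_T = 1.32, so y_B = 0.241.

y_B = 0.241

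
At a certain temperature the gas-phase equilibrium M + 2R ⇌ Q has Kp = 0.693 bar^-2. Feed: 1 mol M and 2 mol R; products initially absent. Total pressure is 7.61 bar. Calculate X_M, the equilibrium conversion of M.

Let X = conversion of M (basis 1 mol M); extent of reaction ξ = X.
Species balance: n_M = 1 − X; n_R = 2 − 2X; n_Q = X.
Total moles n_T = 3 − 2X.
y_i = n_i/n_T, p_i = y_i·P. Kp = p_Q / (p_M p_R^2).
Substituting and setting equal to 0.693 bar^-2 gives a polynomial in X; the root in (0,1) is X = 0.785.

X = 0.785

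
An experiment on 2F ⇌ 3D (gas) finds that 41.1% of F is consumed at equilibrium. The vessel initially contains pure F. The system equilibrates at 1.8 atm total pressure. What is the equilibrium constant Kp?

Kp = 1.01 atm

Basis: 1 mol F initially; let X = conversion of F. Extent ξ = 0.5X.
At extent ξ: n_F = 1 − X; n_D = 1.5X.
Total moles n_T = 1 + 0.5X.
At X = 0.411: n_F = 0.589, n_D = 0.616, n_T = 1.21.
p_i = (n_i/n_T)·P. Kp = p_D^3 / (p_F^2) = 1.01 atm.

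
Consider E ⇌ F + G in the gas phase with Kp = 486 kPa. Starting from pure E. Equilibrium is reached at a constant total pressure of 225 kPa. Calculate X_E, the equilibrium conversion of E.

X = 0.827

Take 1 mol E as basis and let X be its fractional conversion, so ξ = X.
Species balance: n_E = 1 − X; n_F = X; n_G = X.
Total moles n_T = 1 + X.
y_i = n_i/n_T, p_i = y_i·P. Kp = p_F p_G / (p_E).
This yields a degree-2 equation in X; solving on (0,1), X = 0.827.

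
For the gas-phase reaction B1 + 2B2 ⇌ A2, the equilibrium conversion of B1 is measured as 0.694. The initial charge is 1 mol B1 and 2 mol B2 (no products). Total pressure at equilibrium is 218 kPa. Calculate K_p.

Let X = conversion of B1 (basis 1 mol B1); extent of reaction ξ = X.
Species balance: n_B1 = 1 − X; n_B2 = 2 − 2X; n_A2 = X.
Total moles n_T = 3 − 2X.
At X = 0.694: n_B1 = 0.306, n_B2 = 0.612, n_A2 = 0.694, n_T = 1.61.
p_i = (n_i/n_T)·P. K_p = p_A2 / (p_B1 p_B2^2) = 0.000331 kPa^-2.

K_p = 0.000331 kPa^-2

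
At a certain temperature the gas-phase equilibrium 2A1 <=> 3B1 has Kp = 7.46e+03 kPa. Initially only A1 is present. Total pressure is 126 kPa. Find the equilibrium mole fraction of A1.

Basis: 1 mol A1 initially; let X = conversion of A1. Extent ξ = 0.5X.
Species balance: n_A1 = 1 − X; n_B1 = 1.5X.
Summing: n_T = 1 + 0.5X.
With p_i = (n_i/n_T)P, Kp = p_B1^3 / (p_A1^2).
Substituting and setting equal to 7.46e+03 kPa gives a polynomial in X; the root in (0,1) is X = 0.845.
Then n_A1 = 0.155, n_T = 1.42, so y_A1 = 0.109.

y_A1 = 0.109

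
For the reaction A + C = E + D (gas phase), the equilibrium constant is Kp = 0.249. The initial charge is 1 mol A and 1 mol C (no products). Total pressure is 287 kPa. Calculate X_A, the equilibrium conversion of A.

Take 1 mol A as basis and let X be its fractional conversion, so ξ = X.
Species balance: n_A = 1 − X; n_C = 1 − X; n_E = X; n_D = X.
n_T stays at 2 (no change in mole number).
y_i = n_i/n_T, p_i = y_i·P. Kp = p_E p_D / (p_A p_C).
Substituting and setting equal to 0.249 gives a polynomial in X; the root in (0,1) is X = 0.333.

X = 0.333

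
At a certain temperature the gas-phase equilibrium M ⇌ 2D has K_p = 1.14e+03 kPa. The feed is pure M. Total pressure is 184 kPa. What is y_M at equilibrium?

Let X = conversion of M (basis 1 mol M); extent of reaction ξ = X.
Species balance: n_M = 1 − X; n_D = 2X.
Total moles n_T = 1 + X.
Mole fractions y_i = n_i/n_T; K_p = p_D^2 / (p_M) with p_i = y_i·P.
Substituting and setting equal to 1.14e+03 kPa gives a polynomial in X; the root in (0,1) is X = 0.780.
Then n_M = 0.22, n_T = 1.78, so y_M = 0.124.

y_M = 0.124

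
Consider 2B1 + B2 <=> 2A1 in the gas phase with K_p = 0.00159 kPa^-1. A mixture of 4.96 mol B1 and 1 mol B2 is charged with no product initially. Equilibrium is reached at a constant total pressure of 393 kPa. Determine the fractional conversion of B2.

Take 1 mol B2 as basis and let X be its fractional conversion, so ξ = X.
Mole table: n_B1 = 4.96 − 2X; n_B2 = 1 − X; n_A1 = 2X.
Summing: n_T = 5.96 − X.
y_i = n_i/n_T, p_i = y_i·P. K_p = p_A1^2 / (p_B1^2 p_B2).
Substituting and setting equal to 0.00159 kPa^-1 gives a polynomial in X; the root in (0,1) is X = 0.484.

X = 0.484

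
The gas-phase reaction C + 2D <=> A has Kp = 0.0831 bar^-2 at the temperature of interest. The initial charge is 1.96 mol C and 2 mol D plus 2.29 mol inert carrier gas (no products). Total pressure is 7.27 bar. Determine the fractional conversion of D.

Let X = conversion of D (basis 2 mol D); extent of reaction ξ = X.
At extent ξ: n_C = 1.96 − X; n_D = 2 − 2X; n_A = X; n_I = 2.29 (inert).
Total moles n_T = 6.25 − 2X.
With p_i = (n_i/n_T)P, Kp = p_A / (p_C p_D^2).
This yields a degree-3 equation in X; solving on (0,1), X = 0.368.

X = 0.368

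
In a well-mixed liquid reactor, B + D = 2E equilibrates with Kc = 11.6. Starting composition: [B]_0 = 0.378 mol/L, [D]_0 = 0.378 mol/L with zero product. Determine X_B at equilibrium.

Let X = conversion of B; extent ξ = 0.378·X mol/L.
Concentrations: [B] = 0.378 − 0.378X; [D] = 0.378 − 0.378X; [E] = 0.756X.
Kc = [E]^2 / ([B] [D]).
Setting equal to 11.6 and solving for X on (0,1) gives X = 0.630.

X = 0.630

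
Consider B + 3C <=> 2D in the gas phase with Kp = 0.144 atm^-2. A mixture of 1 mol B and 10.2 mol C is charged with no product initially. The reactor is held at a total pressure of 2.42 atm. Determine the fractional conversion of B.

Let X = conversion of B (basis 1 mol B); extent of reaction ξ = X.
Species balance: n_B = 1 − X; n_C = 10.2 − 3X; n_D = 2X.
Summing: n_T = 11.2 − 2X.
y_i = n_i/n_T, p_i = y_i·P. Kp = p_D^2 / (p_B p_C^3).
Setting this equal to 0.144 atm^-2 and taking the physical root (0 < X < 1) gives X = 0.650.

X = 0.650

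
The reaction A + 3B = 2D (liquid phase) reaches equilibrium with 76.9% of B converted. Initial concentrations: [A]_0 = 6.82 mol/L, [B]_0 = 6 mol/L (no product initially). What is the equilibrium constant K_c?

Let X = conversion of B.
Concentrations: [A] = 6.82 − 2X; [B] = 6 − 6X; [D] = 4X.
At X = 0.769: [A] = 5.28, [B] = 1.39, [D] = 3.08.
K_c = [D]^2 / ([A] [B]^3) = 0.673 (mol/L)^-2.

K_c = 0.673 (mol/L)^-2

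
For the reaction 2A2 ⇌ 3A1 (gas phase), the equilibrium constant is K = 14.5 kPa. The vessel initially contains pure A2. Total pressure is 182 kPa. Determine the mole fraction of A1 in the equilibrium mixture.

Let X = conversion of A2 (basis 1 mol A2); extent of reaction ξ = 0.5X.
At extent ξ: n_A2 = 1 − X; n_A1 = 1.5X.
Total moles n_T = 1 + 0.5X.
With p_i = (n_i/n_T)P, K = p_A1^3 / (p_A2^2).
This yields a degree-3 equation in X; solving on (0,1), X = 0.247.
Then n_A1 = 0.37, n_T = 1.12, so y_A1 = 0.330.

y_A1 = 0.330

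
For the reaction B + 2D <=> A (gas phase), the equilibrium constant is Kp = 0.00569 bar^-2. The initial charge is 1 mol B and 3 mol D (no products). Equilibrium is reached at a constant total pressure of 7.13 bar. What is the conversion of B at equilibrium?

X = 0.134

Take 1 mol B as basis and let X be its fractional conversion, so ξ = X.
Species balance: n_B = 1 − X; n_D = 3 − 2X; n_A = X.
Summing: n_T = 4 − 2X.
y_i = n_i/n_T, p_i = y_i·P. Kp = p_A / (p_B p_D^2).
Setting this equal to 0.00569 bar^-2 and taking the physical root (0 < X < 1) gives X = 0.134.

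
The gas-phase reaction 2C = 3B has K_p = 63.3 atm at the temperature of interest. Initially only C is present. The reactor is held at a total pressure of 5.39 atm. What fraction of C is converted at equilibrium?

Let X = conversion of C (basis 1 mol C); extent of reaction ξ = 0.5X.
At extent ξ: n_C = 1 − X; n_B = 1.5X.
n_T = Σnᵢ = 1 + 0.5X.
Mole fractions y_i = n_i/n_T; K_p = p_B^3 / (p_C^2) with p_i = y_i·P.
This yields a degree-3 equation in X; solving on (0,1), X = 0.719.

X = 0.719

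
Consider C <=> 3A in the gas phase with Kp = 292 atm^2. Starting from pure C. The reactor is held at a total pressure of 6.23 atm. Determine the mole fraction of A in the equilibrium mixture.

Take 1 mol C as basis and let X be its fractional conversion, so ξ = X.
At extent ξ: n_C = 1 − X; n_A = 3X.
n_T = Σnᵢ = 1 + 2X.
Mole fractions y_i = n_i/n_T; Kp = p_A^3 / (p_C) with p_i = y_i·P.
Setting this equal to 292 atm^2 and taking the physical root (0 < X < 1) gives X = 0.755.
Then n_A = 2.26, n_T = 2.51, so y_A = 0.902.

y_A = 0.902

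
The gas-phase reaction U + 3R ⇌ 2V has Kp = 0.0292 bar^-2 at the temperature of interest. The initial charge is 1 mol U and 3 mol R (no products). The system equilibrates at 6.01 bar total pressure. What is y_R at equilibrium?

y_R = 0.593

Take 1 mol U as basis and let X be its fractional conversion, so ξ = X.
At extent ξ: n_U = 1 − X; n_R = 3 − 3X; n_V = 2X.
n_T = Σnᵢ = 4 − 2X.
y_i = n_i/n_T, p_i = y_i·P. Kp = p_V^2 / (p_U p_R^3).
Equating to 0.0292 bar^-2 and solving on 0 < X < 1: X = 0.345.
Then n_R = 1.96, n_T = 3.31, so y_R = 0.593.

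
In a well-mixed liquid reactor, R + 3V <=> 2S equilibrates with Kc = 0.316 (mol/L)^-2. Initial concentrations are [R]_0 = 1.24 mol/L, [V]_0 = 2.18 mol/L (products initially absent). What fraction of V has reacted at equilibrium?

X = 0.464

Let X = conversion of V; extent ξ = 2.18X/3 mol/L.
Concentrations: [R] = 1.24 − 0.727X; [V] = 2.18 − 2.18X; [S] = 1.45X.
Kc = [S]^2 / ([R] [V]^3).
Equating to 0.316 (mol/L)^-2: the physical root is X = 0.464.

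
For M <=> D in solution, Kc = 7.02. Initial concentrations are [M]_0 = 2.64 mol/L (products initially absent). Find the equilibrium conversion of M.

X = 0.875

Let X = conversion of M; extent ξ = 2.64·X mol/L.
Concentrations: [M] = 2.64 − 2.64X; [D] = 2.64X.
Kc = [D] / ([M]).
Solving Kc = 7.02 for X ∈ (0,1): X = 0.875.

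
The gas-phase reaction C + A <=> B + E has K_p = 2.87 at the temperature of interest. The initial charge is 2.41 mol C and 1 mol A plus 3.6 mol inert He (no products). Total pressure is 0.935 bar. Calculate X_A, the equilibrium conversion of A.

X = 0.842

Let X = conversion of A (basis 1 mol A); extent of reaction ξ = X.
At extent ξ: n_C = 2.41 − X; n_A = 1 − X; n_B = X; n_E = X; n_I = 3.6 (inert).
Total moles n_T = 7.01 (Δν = 0, constant).
Mole fractions y_i = n_i/n_T; K_p = p_B p_E / (p_C p_A) with p_i = y_i·P.
Equating to 2.87 and solving on 0 < X < 1: X = 0.842.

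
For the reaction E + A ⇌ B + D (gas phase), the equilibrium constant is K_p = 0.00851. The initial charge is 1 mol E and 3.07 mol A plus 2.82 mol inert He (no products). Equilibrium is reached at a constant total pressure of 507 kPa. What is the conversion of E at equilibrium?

X = 0.146

Basis: 1 mol E initially; let X = conversion of E. Extent ξ = X.
Species balance: n_E = 1 − X; n_A = 3.07 − X; n_B = X; n_D = X; n_I = 2.82 (inert).
Since Δν = 0, n_T = 6.89 throughout.
y_i = n_i/n_T, p_i = y_i·P. K_p = p_B p_D / (p_E p_A).
Setting this equal to 0.00851 and taking the physical root (0 < X < 1) gives X = 0.146.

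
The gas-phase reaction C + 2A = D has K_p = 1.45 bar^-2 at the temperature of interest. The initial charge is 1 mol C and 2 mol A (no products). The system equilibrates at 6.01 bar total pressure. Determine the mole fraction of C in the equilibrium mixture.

y_C = 0.140

Let X = conversion of C (basis 1 mol C); extent of reaction ξ = X.
At extent ξ: n_C = 1 − X; n_A = 2 − 2X; n_D = X.
n_T = Σnᵢ = 3 − 2X.
y_i = n_i/n_T, p_i = y_i·P. K_p = p_D / (p_C p_A^2).
This yields a degree-3 equation in X; solving on (0,1), X = 0.805.
Then n_C = 0.195, n_T = 1.39, so y_C = 0.140.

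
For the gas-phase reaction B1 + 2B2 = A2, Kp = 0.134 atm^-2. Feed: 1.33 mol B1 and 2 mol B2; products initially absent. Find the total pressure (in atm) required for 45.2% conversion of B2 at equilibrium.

P = 4.34 atm

Basis: 2 mol B2 initially; let X = conversion of B2. Extent ξ = X.
Mole table: n_B1 = 1.33 − X; n_B2 = 2 − 2X; n_A2 = X.
Summing: n_T = 3.33 − 2X.
Kp = p_A2 / (p_B1 p_B2^2) with p_i = (n_i/n_T)·P.
At X = 0.452: the mole-fraction product g(X) = Π y_i^ν_i = 2.522. Since Kp = g(X)·P^{-2}, P = (g/Kp)^(1/2) = (2.522/0.134)^(1/2) = 4.34 atm.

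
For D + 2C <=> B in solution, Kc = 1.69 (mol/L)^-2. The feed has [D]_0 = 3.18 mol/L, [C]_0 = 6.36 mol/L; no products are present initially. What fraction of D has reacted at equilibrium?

Let X = conversion of D; extent ξ = 3.18·X mol/L.
Concentrations: [D] = 3.18 − 3.18X; [C] = 6.36 − 6.36X; [B] = 3.18X.
Kc = [B] / ([D] [C]^2).
Setting equal to 1.69 and solving for X on (0,1) gives X = 0.775.

X = 0.775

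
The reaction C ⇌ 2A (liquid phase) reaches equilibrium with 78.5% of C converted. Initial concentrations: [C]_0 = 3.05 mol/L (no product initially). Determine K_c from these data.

K_c = 35 mol/L

Let X = conversion of C.
Concentrations: [C] = 3.05 − 3.05X; [A] = 6.1X.
At X = 0.785: [C] = 0.656, [A] = 4.79.
K_c = [A]^2 / ([C]) = 35 mol/L.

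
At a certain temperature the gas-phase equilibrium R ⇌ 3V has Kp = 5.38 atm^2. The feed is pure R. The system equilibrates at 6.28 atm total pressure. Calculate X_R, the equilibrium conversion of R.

Basis: 1 mol R initially; let X = conversion of R. Extent ξ = X.
At extent ξ: n_R = 1 − X; n_V = 3X.
Total moles n_T = 1 + 2X.
y_i = n_i/n_T, p_i = y_i·P. Kp = p_V^3 / (p_R).
Equating to 5.38 atm^2 and solving on 0 < X < 1: X = 0.199.

X = 0.199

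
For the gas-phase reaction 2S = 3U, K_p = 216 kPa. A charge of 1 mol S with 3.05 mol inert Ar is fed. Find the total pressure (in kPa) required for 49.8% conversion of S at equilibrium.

Let X = conversion of S (basis 1 mol S); extent of reaction ξ = 0.5X.
Species balance: n_S = 1 − X; n_U = 1.5X; n_I = 3.05 (inert).
n_T = Σnᵢ = 4.05 + 0.5X.
K_p = p_U^3 / (p_S^2) with p_i = (n_i/n_T)·P.
At X = 0.498: the mole-fraction product g(X) = Π y_i^ν_i = 0.3848. Since K_p = g(X)·P^{1}, P = (K_p/g)^(1/1) = (216/0.3848)^(1/1) = 561 kPa.

P = 561 kPa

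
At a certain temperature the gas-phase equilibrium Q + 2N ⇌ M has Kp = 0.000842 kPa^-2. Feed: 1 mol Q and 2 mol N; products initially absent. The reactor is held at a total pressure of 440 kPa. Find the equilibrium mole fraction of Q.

Let X = conversion of Q (basis 1 mol Q); extent of reaction ξ = X.
Species balance: n_Q = 1 − X; n_N = 2 − 2X; n_M = X.
n_T = Σnᵢ = 3 − 2X.
y_i = n_i/n_T, p_i = y_i·P. Kp = p_M / (p_Q p_N^2).
Substituting and setting equal to 0.000842 kPa^-2 gives a polynomial in X; the root in (0,1) is X = 0.872.
Then n_Q = 0.128, n_T = 1.26, so y_Q = 0.102.

y_Q = 0.102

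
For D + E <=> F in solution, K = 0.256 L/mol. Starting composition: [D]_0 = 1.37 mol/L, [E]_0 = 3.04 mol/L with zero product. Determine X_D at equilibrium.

X = 0.391

Let X = conversion of D; extent ξ = 1.37·X mol/L.
Concentrations: [D] = 1.37 − 1.37X; [E] = 3.04 − 1.37X; [F] = 1.37X.
K = [F] / ([D] [E]).
Setting equal to 0.256 and solving for X on (0,1) gives X = 0.391.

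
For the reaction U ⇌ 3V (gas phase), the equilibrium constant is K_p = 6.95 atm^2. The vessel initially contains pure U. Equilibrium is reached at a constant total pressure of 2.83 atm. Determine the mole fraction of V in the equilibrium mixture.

y_V = 0.663

Take 1 mol U as basis and let X be its fractional conversion, so ξ = X.
Mole table: n_U = 1 − X; n_V = 3X.
n_T = Σnᵢ = 1 + 2X.
Mole fractions y_i = n_i/n_T; K_p = p_V^3 / (p_U) with p_i = y_i·P.
Setting this equal to 6.95 atm^2 and taking the physical root (0 < X < 1) gives X = 0.397.
Then n_V = 1.19, n_T = 1.79, so y_V = 0.663.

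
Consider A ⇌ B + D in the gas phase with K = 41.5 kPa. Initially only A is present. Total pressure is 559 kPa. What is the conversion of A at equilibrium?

Basis: 1 mol A initially; let X = conversion of A. Extent ξ = X.
Species balance: n_A = 1 − X; n_B = X; n_D = X.
Summing: n_T = 1 + X.
With p_i = (n_i/n_T)P, K = p_B p_D / (p_A).
Substituting and setting equal to 41.5 kPa gives a polynomial in X; the root in (0,1) is X = 0.263.

X = 0.263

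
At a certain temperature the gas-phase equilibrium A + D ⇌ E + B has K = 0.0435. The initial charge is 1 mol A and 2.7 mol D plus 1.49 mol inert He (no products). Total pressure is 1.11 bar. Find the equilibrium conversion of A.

X = 0.276

Take 1 mol A as basis and let X be its fractional conversion, so ξ = X.
Species balance: n_A = 1 − X; n_D = 2.7 − X; n_E = X; n_B = X; n_I = 1.49 (inert).
Total moles n_T = 5.19 (Δν = 0, constant).
With p_i = (n_i/n_T)P, K = p_E p_B / (p_A p_D).
Equating to 0.0435 and solving on 0 < X < 1: X = 0.276.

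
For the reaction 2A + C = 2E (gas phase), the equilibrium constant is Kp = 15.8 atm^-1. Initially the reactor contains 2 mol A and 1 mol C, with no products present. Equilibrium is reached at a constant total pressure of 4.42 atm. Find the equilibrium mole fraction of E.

y_E = 0.654

Let X = conversion of A (basis 2 mol A); extent of reaction ξ = X.
Mole table: n_A = 2 − 2X; n_C = 1 − X; n_E = 2X.
Summing: n_T = 3 − X.
y_i = n_i/n_T, p_i = y_i·P. Kp = p_E^2 / (p_A^2 p_C).
Setting this equal to 15.8 atm^-1 and taking the physical root (0 < X < 1) gives X = 0.739.
Then n_E = 1.48, n_T = 2.26, so y_E = 0.654.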